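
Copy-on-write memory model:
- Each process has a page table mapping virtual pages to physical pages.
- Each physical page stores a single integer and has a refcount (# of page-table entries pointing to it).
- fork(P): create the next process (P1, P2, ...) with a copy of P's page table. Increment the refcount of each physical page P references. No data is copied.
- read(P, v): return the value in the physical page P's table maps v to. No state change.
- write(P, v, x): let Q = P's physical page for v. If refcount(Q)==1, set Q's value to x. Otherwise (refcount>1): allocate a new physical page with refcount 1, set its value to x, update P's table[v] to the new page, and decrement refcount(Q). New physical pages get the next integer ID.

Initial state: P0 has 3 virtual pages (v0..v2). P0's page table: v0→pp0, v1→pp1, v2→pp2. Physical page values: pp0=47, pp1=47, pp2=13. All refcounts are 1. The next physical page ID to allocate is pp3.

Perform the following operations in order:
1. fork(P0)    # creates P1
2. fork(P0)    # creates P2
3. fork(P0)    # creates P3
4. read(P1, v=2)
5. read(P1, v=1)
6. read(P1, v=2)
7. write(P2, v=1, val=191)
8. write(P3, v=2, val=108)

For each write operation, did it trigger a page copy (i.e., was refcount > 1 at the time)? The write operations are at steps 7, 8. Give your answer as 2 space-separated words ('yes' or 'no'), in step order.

Op 1: fork(P0) -> P1. 3 ppages; refcounts: pp0:2 pp1:2 pp2:2
Op 2: fork(P0) -> P2. 3 ppages; refcounts: pp0:3 pp1:3 pp2:3
Op 3: fork(P0) -> P3. 3 ppages; refcounts: pp0:4 pp1:4 pp2:4
Op 4: read(P1, v2) -> 13. No state change.
Op 5: read(P1, v1) -> 47. No state change.
Op 6: read(P1, v2) -> 13. No state change.
Op 7: write(P2, v1, 191). refcount(pp1)=4>1 -> COPY to pp3. 4 ppages; refcounts: pp0:4 pp1:3 pp2:4 pp3:1
Op 8: write(P3, v2, 108). refcount(pp2)=4>1 -> COPY to pp4. 5 ppages; refcounts: pp0:4 pp1:3 pp2:3 pp3:1 pp4:1

yes yes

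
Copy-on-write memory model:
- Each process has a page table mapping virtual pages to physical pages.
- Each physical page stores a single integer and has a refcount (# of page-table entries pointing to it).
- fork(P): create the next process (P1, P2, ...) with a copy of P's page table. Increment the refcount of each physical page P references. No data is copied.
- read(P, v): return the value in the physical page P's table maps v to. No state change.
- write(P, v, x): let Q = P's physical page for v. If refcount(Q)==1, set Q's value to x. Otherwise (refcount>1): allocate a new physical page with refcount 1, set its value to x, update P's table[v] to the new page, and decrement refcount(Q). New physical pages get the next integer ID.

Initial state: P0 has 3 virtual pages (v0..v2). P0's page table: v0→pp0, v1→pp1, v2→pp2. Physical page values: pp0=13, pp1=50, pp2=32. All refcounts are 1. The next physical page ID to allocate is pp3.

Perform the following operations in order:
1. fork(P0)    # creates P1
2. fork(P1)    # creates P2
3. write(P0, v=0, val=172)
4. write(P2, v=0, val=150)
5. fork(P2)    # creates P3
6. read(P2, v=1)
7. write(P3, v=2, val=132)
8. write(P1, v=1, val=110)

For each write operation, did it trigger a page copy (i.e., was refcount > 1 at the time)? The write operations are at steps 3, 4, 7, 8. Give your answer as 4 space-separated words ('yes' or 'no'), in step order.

Op 1: fork(P0) -> P1. 3 ppages; refcounts: pp0:2 pp1:2 pp2:2
Op 2: fork(P1) -> P2. 3 ppages; refcounts: pp0:3 pp1:3 pp2:3
Op 3: write(P0, v0, 172). refcount(pp0)=3>1 -> COPY to pp3. 4 ppages; refcounts: pp0:2 pp1:3 pp2:3 pp3:1
Op 4: write(P2, v0, 150). refcount(pp0)=2>1 -> COPY to pp4. 5 ppages; refcounts: pp0:1 pp1:3 pp2:3 pp3:1 pp4:1
Op 5: fork(P2) -> P3. 5 ppages; refcounts: pp0:1 pp1:4 pp2:4 pp3:1 pp4:2
Op 6: read(P2, v1) -> 50. No state change.
Op 7: write(P3, v2, 132). refcount(pp2)=4>1 -> COPY to pp5. 6 ppages; refcounts: pp0:1 pp1:4 pp2:3 pp3:1 pp4:2 pp5:1
Op 8: write(P1, v1, 110). refcount(pp1)=4>1 -> COPY to pp6. 7 ppages; refcounts: pp0:1 pp1:3 pp2:3 pp3:1 pp4:2 pp5:1 pp6:1

yes yes yes yes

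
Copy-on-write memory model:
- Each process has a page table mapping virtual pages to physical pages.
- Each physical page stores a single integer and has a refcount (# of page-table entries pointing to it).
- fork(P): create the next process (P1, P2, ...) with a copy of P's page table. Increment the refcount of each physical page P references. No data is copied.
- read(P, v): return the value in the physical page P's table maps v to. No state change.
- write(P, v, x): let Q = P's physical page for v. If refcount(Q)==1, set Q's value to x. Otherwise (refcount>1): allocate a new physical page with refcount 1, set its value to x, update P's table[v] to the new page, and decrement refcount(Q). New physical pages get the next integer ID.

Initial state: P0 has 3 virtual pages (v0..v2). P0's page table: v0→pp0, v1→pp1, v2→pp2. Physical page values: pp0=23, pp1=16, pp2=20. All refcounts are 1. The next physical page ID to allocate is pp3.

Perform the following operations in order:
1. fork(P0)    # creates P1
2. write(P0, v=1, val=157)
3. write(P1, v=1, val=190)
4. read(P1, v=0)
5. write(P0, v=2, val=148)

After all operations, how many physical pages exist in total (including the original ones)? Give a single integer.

Op 1: fork(P0) -> P1. 3 ppages; refcounts: pp0:2 pp1:2 pp2:2
Op 2: write(P0, v1, 157). refcount(pp1)=2>1 -> COPY to pp3. 4 ppages; refcounts: pp0:2 pp1:1 pp2:2 pp3:1
Op 3: write(P1, v1, 190). refcount(pp1)=1 -> write in place. 4 ppages; refcounts: pp0:2 pp1:1 pp2:2 pp3:1
Op 4: read(P1, v0) -> 23. No state change.
Op 5: write(P0, v2, 148). refcount(pp2)=2>1 -> COPY to pp4. 5 ppages; refcounts: pp0:2 pp1:1 pp2:1 pp3:1 pp4:1

Answer: 5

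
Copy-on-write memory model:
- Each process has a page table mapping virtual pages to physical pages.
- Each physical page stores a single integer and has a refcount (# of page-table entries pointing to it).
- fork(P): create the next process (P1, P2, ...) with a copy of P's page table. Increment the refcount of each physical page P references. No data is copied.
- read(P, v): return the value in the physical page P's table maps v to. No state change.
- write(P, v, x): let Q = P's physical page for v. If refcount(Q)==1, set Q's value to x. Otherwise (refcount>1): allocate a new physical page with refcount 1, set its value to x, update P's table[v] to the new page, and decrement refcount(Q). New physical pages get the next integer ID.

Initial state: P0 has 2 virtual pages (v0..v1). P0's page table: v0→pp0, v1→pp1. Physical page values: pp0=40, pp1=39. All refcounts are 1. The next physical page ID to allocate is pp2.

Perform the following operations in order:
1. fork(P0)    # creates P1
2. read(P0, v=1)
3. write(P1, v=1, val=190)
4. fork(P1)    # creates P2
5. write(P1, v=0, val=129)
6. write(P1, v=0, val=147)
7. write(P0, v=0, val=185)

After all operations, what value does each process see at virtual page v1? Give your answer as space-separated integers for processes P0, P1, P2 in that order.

Op 1: fork(P0) -> P1. 2 ppages; refcounts: pp0:2 pp1:2
Op 2: read(P0, v1) -> 39. No state change.
Op 3: write(P1, v1, 190). refcount(pp1)=2>1 -> COPY to pp2. 3 ppages; refcounts: pp0:2 pp1:1 pp2:1
Op 4: fork(P1) -> P2. 3 ppages; refcounts: pp0:3 pp1:1 pp2:2
Op 5: write(P1, v0, 129). refcount(pp0)=3>1 -> COPY to pp3. 4 ppages; refcounts: pp0:2 pp1:1 pp2:2 pp3:1
Op 6: write(P1, v0, 147). refcount(pp3)=1 -> write in place. 4 ppages; refcounts: pp0:2 pp1:1 pp2:2 pp3:1
Op 7: write(P0, v0, 185). refcount(pp0)=2>1 -> COPY to pp4. 5 ppages; refcounts: pp0:1 pp1:1 pp2:2 pp3:1 pp4:1
P0: v1 -> pp1 = 39
P1: v1 -> pp2 = 190
P2: v1 -> pp2 = 190

Answer: 39 190 190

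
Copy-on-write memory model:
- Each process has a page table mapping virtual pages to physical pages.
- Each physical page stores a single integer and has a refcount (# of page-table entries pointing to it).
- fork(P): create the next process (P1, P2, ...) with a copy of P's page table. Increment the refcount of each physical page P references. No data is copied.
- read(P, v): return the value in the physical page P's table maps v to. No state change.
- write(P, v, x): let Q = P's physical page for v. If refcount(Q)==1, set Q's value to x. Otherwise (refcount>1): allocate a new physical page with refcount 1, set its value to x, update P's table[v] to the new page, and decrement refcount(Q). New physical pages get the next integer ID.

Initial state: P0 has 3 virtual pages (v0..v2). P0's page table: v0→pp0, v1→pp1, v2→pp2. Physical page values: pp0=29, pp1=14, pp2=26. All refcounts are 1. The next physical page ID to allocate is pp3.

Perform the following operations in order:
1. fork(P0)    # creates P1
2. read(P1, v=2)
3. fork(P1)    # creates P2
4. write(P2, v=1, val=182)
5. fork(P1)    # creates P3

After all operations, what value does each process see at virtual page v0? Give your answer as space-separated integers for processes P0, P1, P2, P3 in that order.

Op 1: fork(P0) -> P1. 3 ppages; refcounts: pp0:2 pp1:2 pp2:2
Op 2: read(P1, v2) -> 26. No state change.
Op 3: fork(P1) -> P2. 3 ppages; refcounts: pp0:3 pp1:3 pp2:3
Op 4: write(P2, v1, 182). refcount(pp1)=3>1 -> COPY to pp3. 4 ppages; refcounts: pp0:3 pp1:2 pp2:3 pp3:1
Op 5: fork(P1) -> P3. 4 ppages; refcounts: pp0:4 pp1:3 pp2:4 pp3:1
P0: v0 -> pp0 = 29
P1: v0 -> pp0 = 29
P2: v0 -> pp0 = 29
P3: v0 -> pp0 = 29

Answer: 29 29 29 29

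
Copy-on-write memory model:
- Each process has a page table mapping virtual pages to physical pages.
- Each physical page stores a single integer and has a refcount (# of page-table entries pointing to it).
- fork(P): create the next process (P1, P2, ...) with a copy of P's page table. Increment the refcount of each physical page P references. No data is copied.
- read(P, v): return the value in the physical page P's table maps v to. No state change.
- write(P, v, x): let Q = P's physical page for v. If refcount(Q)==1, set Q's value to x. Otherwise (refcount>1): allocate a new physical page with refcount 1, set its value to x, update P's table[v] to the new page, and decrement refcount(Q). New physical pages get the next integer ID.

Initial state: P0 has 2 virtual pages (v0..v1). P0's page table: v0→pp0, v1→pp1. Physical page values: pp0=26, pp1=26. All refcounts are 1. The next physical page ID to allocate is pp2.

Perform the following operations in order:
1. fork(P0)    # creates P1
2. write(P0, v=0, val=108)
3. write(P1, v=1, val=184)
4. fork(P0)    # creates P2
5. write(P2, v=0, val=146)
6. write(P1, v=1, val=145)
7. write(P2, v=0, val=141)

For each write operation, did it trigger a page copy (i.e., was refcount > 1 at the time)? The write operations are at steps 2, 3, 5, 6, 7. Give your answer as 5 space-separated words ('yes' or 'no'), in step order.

Op 1: fork(P0) -> P1. 2 ppages; refcounts: pp0:2 pp1:2
Op 2: write(P0, v0, 108). refcount(pp0)=2>1 -> COPY to pp2. 3 ppages; refcounts: pp0:1 pp1:2 pp2:1
Op 3: write(P1, v1, 184). refcount(pp1)=2>1 -> COPY to pp3. 4 ppages; refcounts: pp0:1 pp1:1 pp2:1 pp3:1
Op 4: fork(P0) -> P2. 4 ppages; refcounts: pp0:1 pp1:2 pp2:2 pp3:1
Op 5: write(P2, v0, 146). refcount(pp2)=2>1 -> COPY to pp4. 5 ppages; refcounts: pp0:1 pp1:2 pp2:1 pp3:1 pp4:1
Op 6: write(P1, v1, 145). refcount(pp3)=1 -> write in place. 5 ppages; refcounts: pp0:1 pp1:2 pp2:1 pp3:1 pp4:1
Op 7: write(P2, v0, 141). refcount(pp4)=1 -> write in place. 5 ppages; refcounts: pp0:1 pp1:2 pp2:1 pp3:1 pp4:1

yes yes yes no no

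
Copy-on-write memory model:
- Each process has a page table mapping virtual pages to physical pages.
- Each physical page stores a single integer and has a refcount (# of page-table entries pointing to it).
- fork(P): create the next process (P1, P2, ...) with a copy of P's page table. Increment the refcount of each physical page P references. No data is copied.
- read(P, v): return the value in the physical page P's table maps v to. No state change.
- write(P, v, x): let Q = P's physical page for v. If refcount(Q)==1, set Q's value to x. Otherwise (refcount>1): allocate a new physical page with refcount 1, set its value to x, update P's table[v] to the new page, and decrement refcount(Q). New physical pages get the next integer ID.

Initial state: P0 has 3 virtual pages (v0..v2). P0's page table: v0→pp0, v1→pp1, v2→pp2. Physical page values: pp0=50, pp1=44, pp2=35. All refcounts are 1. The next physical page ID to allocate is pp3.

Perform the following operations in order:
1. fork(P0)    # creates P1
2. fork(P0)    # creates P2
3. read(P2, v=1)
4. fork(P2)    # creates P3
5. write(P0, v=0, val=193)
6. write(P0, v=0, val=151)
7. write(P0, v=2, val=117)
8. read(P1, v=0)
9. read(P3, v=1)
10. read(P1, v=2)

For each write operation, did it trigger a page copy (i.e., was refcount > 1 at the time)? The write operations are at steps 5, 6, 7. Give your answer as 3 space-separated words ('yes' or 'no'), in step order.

Op 1: fork(P0) -> P1. 3 ppages; refcounts: pp0:2 pp1:2 pp2:2
Op 2: fork(P0) -> P2. 3 ppages; refcounts: pp0:3 pp1:3 pp2:3
Op 3: read(P2, v1) -> 44. No state change.
Op 4: fork(P2) -> P3. 3 ppages; refcounts: pp0:4 pp1:4 pp2:4
Op 5: write(P0, v0, 193). refcount(pp0)=4>1 -> COPY to pp3. 4 ppages; refcounts: pp0:3 pp1:4 pp2:4 pp3:1
Op 6: write(P0, v0, 151). refcount(pp3)=1 -> write in place. 4 ppages; refcounts: pp0:3 pp1:4 pp2:4 pp3:1
Op 7: write(P0, v2, 117). refcount(pp2)=4>1 -> COPY to pp4. 5 ppages; refcounts: pp0:3 pp1:4 pp2:3 pp3:1 pp4:1
Op 8: read(P1, v0) -> 50. No state change.
Op 9: read(P3, v1) -> 44. No state change.
Op 10: read(P1, v2) -> 35. No state change.

yes no yes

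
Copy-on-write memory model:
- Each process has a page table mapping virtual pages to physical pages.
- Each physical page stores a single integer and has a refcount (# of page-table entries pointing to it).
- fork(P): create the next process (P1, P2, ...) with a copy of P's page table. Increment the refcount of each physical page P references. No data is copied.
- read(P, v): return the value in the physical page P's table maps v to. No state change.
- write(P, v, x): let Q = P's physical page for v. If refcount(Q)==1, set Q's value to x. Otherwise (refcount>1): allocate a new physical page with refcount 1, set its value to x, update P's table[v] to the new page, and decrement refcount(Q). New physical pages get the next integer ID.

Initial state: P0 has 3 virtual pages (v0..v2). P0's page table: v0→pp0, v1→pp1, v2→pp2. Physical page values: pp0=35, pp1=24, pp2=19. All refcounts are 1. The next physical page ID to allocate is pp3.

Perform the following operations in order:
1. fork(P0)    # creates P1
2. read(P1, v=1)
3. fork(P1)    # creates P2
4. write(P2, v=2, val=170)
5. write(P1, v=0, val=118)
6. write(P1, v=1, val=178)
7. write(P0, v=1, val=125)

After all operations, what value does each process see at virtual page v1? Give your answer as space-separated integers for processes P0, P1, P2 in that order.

Op 1: fork(P0) -> P1. 3 ppages; refcounts: pp0:2 pp1:2 pp2:2
Op 2: read(P1, v1) -> 24. No state change.
Op 3: fork(P1) -> P2. 3 ppages; refcounts: pp0:3 pp1:3 pp2:3
Op 4: write(P2, v2, 170). refcount(pp2)=3>1 -> COPY to pp3. 4 ppages; refcounts: pp0:3 pp1:3 pp2:2 pp3:1
Op 5: write(P1, v0, 118). refcount(pp0)=3>1 -> COPY to pp4. 5 ppages; refcounts: pp0:2 pp1:3 pp2:2 pp3:1 pp4:1
Op 6: write(P1, v1, 178). refcount(pp1)=3>1 -> COPY to pp5. 6 ppages; refcounts: pp0:2 pp1:2 pp2:2 pp3:1 pp4:1 pp5:1
Op 7: write(P0, v1, 125). refcount(pp1)=2>1 -> COPY to pp6. 7 ppages; refcounts: pp0:2 pp1:1 pp2:2 pp3:1 pp4:1 pp5:1 pp6:1
P0: v1 -> pp6 = 125
P1: v1 -> pp5 = 178
P2: v1 -> pp1 = 24

Answer: 125 178 24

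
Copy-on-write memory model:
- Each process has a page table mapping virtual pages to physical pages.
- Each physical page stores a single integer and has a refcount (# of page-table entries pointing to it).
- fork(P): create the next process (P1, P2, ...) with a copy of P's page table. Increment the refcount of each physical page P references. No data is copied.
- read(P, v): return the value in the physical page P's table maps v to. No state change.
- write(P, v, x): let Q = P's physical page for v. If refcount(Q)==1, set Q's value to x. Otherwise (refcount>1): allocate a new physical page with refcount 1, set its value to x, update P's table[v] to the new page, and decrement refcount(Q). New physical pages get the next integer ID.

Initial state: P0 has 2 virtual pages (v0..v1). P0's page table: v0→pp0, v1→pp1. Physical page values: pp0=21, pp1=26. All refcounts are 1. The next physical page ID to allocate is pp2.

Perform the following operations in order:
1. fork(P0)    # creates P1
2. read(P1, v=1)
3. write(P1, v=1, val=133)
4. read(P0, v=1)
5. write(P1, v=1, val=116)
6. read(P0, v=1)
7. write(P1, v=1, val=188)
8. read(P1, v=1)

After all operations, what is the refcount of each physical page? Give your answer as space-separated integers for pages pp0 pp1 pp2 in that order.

Op 1: fork(P0) -> P1. 2 ppages; refcounts: pp0:2 pp1:2
Op 2: read(P1, v1) -> 26. No state change.
Op 3: write(P1, v1, 133). refcount(pp1)=2>1 -> COPY to pp2. 3 ppages; refcounts: pp0:2 pp1:1 pp2:1
Op 4: read(P0, v1) -> 26. No state change.
Op 5: write(P1, v1, 116). refcount(pp2)=1 -> write in place. 3 ppages; refcounts: pp0:2 pp1:1 pp2:1
Op 6: read(P0, v1) -> 26. No state change.
Op 7: write(P1, v1, 188). refcount(pp2)=1 -> write in place. 3 ppages; refcounts: pp0:2 pp1:1 pp2:1
Op 8: read(P1, v1) -> 188. No state change.

Answer: 2 1 1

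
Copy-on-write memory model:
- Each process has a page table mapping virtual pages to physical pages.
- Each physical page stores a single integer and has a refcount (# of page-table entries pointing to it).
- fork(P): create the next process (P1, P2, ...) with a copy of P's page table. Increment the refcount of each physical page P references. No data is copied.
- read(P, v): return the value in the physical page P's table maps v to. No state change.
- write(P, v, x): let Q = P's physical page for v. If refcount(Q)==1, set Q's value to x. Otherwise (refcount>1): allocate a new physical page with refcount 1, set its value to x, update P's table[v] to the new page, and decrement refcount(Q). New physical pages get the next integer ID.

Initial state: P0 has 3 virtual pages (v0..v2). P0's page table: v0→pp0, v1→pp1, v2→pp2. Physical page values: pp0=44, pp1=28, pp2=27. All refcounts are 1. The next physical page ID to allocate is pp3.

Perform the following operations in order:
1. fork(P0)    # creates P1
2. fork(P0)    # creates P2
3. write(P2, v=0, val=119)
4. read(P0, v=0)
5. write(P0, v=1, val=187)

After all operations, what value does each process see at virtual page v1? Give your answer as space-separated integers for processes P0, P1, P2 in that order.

Answer: 187 28 28

Derivation:
Op 1: fork(P0) -> P1. 3 ppages; refcounts: pp0:2 pp1:2 pp2:2
Op 2: fork(P0) -> P2. 3 ppages; refcounts: pp0:3 pp1:3 pp2:3
Op 3: write(P2, v0, 119). refcount(pp0)=3>1 -> COPY to pp3. 4 ppages; refcounts: pp0:2 pp1:3 pp2:3 pp3:1
Op 4: read(P0, v0) -> 44. No state change.
Op 5: write(P0, v1, 187). refcount(pp1)=3>1 -> COPY to pp4. 5 ppages; refcounts: pp0:2 pp1:2 pp2:3 pp3:1 pp4:1
P0: v1 -> pp4 = 187
P1: v1 -> pp1 = 28
P2: v1 -> pp1 = 28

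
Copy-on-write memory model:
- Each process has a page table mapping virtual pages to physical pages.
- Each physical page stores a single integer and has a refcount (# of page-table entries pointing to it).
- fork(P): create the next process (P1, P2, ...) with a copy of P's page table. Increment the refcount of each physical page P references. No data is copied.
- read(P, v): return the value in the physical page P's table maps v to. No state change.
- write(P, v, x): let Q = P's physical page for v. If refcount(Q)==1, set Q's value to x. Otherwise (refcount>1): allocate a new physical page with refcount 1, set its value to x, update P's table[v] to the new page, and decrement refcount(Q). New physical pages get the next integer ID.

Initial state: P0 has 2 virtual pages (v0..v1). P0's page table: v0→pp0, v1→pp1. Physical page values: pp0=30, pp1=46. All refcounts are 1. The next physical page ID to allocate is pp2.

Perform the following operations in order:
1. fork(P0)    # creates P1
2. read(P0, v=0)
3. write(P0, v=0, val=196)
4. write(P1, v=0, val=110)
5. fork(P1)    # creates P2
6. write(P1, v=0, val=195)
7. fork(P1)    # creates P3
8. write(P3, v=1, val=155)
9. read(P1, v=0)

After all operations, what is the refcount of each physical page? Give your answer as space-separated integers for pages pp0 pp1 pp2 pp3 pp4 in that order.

Answer: 1 3 1 2 1

Derivation:
Op 1: fork(P0) -> P1. 2 ppages; refcounts: pp0:2 pp1:2
Op 2: read(P0, v0) -> 30. No state change.
Op 3: write(P0, v0, 196). refcount(pp0)=2>1 -> COPY to pp2. 3 ppages; refcounts: pp0:1 pp1:2 pp2:1
Op 4: write(P1, v0, 110). refcount(pp0)=1 -> write in place. 3 ppages; refcounts: pp0:1 pp1:2 pp2:1
Op 5: fork(P1) -> P2. 3 ppages; refcounts: pp0:2 pp1:3 pp2:1
Op 6: write(P1, v0, 195). refcount(pp0)=2>1 -> COPY to pp3. 4 ppages; refcounts: pp0:1 pp1:3 pp2:1 pp3:1
Op 7: fork(P1) -> P3. 4 ppages; refcounts: pp0:1 pp1:4 pp2:1 pp3:2
Op 8: write(P3, v1, 155). refcount(pp1)=4>1 -> COPY to pp4. 5 ppages; refcounts: pp0:1 pp1:3 pp2:1 pp3:2 pp4:1
Op 9: read(P1, v0) -> 195. No state change.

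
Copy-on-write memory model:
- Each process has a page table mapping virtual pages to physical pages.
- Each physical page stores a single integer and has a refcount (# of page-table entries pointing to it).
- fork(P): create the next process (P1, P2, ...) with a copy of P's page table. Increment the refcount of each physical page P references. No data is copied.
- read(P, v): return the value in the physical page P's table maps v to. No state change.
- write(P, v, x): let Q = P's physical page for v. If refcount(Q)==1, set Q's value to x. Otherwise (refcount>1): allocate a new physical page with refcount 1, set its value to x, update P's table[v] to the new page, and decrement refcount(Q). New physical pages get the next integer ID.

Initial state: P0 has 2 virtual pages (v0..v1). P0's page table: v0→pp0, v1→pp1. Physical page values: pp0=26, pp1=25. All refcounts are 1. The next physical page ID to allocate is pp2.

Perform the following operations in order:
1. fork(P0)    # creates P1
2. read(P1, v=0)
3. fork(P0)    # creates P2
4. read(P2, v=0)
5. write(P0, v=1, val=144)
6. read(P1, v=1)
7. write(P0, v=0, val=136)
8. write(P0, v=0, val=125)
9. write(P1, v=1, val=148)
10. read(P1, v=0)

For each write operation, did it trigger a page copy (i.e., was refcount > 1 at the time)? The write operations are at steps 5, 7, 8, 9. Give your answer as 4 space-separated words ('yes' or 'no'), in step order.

Op 1: fork(P0) -> P1. 2 ppages; refcounts: pp0:2 pp1:2
Op 2: read(P1, v0) -> 26. No state change.
Op 3: fork(P0) -> P2. 2 ppages; refcounts: pp0:3 pp1:3
Op 4: read(P2, v0) -> 26. No state change.
Op 5: write(P0, v1, 144). refcount(pp1)=3>1 -> COPY to pp2. 3 ppages; refcounts: pp0:3 pp1:2 pp2:1
Op 6: read(P1, v1) -> 25. No state change.
Op 7: write(P0, v0, 136). refcount(pp0)=3>1 -> COPY to pp3. 4 ppages; refcounts: pp0:2 pp1:2 pp2:1 pp3:1
Op 8: write(P0, v0, 125). refcount(pp3)=1 -> write in place. 4 ppages; refcounts: pp0:2 pp1:2 pp2:1 pp3:1
Op 9: write(P1, v1, 148). refcount(pp1)=2>1 -> COPY to pp4. 5 ppages; refcounts: pp0:2 pp1:1 pp2:1 pp3:1 pp4:1
Op 10: read(P1, v0) -> 26. No state change.

yes yes no yes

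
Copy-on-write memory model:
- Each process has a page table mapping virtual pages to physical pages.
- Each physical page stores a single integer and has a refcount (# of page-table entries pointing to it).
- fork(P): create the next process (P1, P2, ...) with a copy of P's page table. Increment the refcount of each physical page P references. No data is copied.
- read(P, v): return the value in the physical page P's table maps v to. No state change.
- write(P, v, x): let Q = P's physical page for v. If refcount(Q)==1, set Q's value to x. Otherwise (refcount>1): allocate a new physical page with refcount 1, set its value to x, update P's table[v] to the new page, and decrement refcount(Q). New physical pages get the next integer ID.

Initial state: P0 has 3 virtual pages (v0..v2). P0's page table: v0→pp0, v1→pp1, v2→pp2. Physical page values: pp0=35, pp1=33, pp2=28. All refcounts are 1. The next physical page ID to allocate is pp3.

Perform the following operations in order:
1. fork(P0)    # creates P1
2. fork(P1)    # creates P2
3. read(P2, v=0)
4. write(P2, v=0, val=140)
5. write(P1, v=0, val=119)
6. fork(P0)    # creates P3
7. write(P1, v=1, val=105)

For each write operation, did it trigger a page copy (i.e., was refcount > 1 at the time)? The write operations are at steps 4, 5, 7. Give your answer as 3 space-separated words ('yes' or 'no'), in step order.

Op 1: fork(P0) -> P1. 3 ppages; refcounts: pp0:2 pp1:2 pp2:2
Op 2: fork(P1) -> P2. 3 ppages; refcounts: pp0:3 pp1:3 pp2:3
Op 3: read(P2, v0) -> 35. No state change.
Op 4: write(P2, v0, 140). refcount(pp0)=3>1 -> COPY to pp3. 4 ppages; refcounts: pp0:2 pp1:3 pp2:3 pp3:1
Op 5: write(P1, v0, 119). refcount(pp0)=2>1 -> COPY to pp4. 5 ppages; refcounts: pp0:1 pp1:3 pp2:3 pp3:1 pp4:1
Op 6: fork(P0) -> P3. 5 ppages; refcounts: pp0:2 pp1:4 pp2:4 pp3:1 pp4:1
Op 7: write(P1, v1, 105). refcount(pp1)=4>1 -> COPY to pp5. 6 ppages; refcounts: pp0:2 pp1:3 pp2:4 pp3:1 pp4:1 pp5:1

yes yes yes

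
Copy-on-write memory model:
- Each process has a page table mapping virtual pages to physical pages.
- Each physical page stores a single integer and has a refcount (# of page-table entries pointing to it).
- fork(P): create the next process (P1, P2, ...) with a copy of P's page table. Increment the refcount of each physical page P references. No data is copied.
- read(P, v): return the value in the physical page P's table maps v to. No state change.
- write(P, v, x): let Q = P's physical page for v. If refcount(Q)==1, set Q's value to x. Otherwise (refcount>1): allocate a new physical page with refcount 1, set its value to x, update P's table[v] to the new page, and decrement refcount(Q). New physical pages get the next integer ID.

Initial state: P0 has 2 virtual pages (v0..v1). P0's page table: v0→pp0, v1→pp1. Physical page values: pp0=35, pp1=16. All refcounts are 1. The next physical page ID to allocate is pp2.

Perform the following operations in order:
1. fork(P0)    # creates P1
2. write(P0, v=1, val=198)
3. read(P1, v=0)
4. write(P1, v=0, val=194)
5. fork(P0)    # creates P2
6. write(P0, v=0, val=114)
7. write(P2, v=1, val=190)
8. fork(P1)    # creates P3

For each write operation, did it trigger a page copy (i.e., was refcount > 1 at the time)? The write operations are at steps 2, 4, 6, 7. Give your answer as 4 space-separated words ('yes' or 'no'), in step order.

Op 1: fork(P0) -> P1. 2 ppages; refcounts: pp0:2 pp1:2
Op 2: write(P0, v1, 198). refcount(pp1)=2>1 -> COPY to pp2. 3 ppages; refcounts: pp0:2 pp1:1 pp2:1
Op 3: read(P1, v0) -> 35. No state change.
Op 4: write(P1, v0, 194). refcount(pp0)=2>1 -> COPY to pp3. 4 ppages; refcounts: pp0:1 pp1:1 pp2:1 pp3:1
Op 5: fork(P0) -> P2. 4 ppages; refcounts: pp0:2 pp1:1 pp2:2 pp3:1
Op 6: write(P0, v0, 114). refcount(pp0)=2>1 -> COPY to pp4. 5 ppages; refcounts: pp0:1 pp1:1 pp2:2 pp3:1 pp4:1
Op 7: write(P2, v1, 190). refcount(pp2)=2>1 -> COPY to pp5. 6 ppages; refcounts: pp0:1 pp1:1 pp2:1 pp3:1 pp4:1 pp5:1
Op 8: fork(P1) -> P3. 6 ppages; refcounts: pp0:1 pp1:2 pp2:1 pp3:2 pp4:1 pp5:1

yes yes yes yes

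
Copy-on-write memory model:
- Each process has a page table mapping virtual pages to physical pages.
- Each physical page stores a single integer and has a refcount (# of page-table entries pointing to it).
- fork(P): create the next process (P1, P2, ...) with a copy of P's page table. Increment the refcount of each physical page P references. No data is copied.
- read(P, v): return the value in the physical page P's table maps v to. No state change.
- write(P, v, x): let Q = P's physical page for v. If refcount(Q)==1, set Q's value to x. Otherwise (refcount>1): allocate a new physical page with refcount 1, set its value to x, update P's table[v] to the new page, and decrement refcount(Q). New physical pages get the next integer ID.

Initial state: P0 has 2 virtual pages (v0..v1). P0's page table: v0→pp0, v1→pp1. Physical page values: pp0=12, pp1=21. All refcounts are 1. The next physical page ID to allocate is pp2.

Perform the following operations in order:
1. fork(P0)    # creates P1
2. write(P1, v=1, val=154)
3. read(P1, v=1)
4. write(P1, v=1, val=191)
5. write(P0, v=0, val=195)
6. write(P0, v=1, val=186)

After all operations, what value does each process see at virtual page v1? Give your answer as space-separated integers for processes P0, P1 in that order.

Answer: 186 191

Derivation:
Op 1: fork(P0) -> P1. 2 ppages; refcounts: pp0:2 pp1:2
Op 2: write(P1, v1, 154). refcount(pp1)=2>1 -> COPY to pp2. 3 ppages; refcounts: pp0:2 pp1:1 pp2:1
Op 3: read(P1, v1) -> 154. No state change.
Op 4: write(P1, v1, 191). refcount(pp2)=1 -> write in place. 3 ppages; refcounts: pp0:2 pp1:1 pp2:1
Op 5: write(P0, v0, 195). refcount(pp0)=2>1 -> COPY to pp3. 4 ppages; refcounts: pp0:1 pp1:1 pp2:1 pp3:1
Op 6: write(P0, v1, 186). refcount(pp1)=1 -> write in place. 4 ppages; refcounts: pp0:1 pp1:1 pp2:1 pp3:1
P0: v1 -> pp1 = 186
P1: v1 -> pp2 = 191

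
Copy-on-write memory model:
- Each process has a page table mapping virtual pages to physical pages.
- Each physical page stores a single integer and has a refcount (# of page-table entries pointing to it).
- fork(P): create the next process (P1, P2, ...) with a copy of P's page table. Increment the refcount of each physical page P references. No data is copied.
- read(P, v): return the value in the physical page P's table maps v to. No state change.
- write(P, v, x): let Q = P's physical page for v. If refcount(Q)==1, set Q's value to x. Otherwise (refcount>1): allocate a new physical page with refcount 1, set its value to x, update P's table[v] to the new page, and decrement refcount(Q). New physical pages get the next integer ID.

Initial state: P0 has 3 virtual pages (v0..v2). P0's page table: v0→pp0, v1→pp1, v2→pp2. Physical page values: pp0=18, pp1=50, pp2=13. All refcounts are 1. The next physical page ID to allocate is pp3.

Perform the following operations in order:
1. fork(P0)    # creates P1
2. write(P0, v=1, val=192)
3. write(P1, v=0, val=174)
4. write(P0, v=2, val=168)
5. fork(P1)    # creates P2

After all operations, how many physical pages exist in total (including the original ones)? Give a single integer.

Answer: 6

Derivation:
Op 1: fork(P0) -> P1. 3 ppages; refcounts: pp0:2 pp1:2 pp2:2
Op 2: write(P0, v1, 192). refcount(pp1)=2>1 -> COPY to pp3. 4 ppages; refcounts: pp0:2 pp1:1 pp2:2 pp3:1
Op 3: write(P1, v0, 174). refcount(pp0)=2>1 -> COPY to pp4. 5 ppages; refcounts: pp0:1 pp1:1 pp2:2 pp3:1 pp4:1
Op 4: write(P0, v2, 168). refcount(pp2)=2>1 -> COPY to pp5. 6 ppages; refcounts: pp0:1 pp1:1 pp2:1 pp3:1 pp4:1 pp5:1
Op 5: fork(P1) -> P2. 6 ppages; refcounts: pp0:1 pp1:2 pp2:2 pp3:1 pp4:2 pp5:1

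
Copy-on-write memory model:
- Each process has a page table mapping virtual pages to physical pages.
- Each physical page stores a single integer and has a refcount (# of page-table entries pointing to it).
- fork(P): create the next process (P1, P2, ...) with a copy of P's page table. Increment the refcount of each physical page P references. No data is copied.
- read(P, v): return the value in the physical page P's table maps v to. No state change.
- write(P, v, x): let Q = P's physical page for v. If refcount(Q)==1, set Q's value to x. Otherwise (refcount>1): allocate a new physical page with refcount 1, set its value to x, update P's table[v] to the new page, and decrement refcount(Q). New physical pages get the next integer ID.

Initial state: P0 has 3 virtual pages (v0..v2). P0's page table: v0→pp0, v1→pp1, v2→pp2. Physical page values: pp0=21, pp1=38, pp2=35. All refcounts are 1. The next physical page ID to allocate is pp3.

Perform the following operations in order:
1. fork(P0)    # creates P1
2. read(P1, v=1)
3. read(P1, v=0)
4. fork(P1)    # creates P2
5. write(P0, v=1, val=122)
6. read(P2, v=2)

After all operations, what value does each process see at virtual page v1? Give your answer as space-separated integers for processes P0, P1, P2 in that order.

Answer: 122 38 38

Derivation:
Op 1: fork(P0) -> P1. 3 ppages; refcounts: pp0:2 pp1:2 pp2:2
Op 2: read(P1, v1) -> 38. No state change.
Op 3: read(P1, v0) -> 21. No state change.
Op 4: fork(P1) -> P2. 3 ppages; refcounts: pp0:3 pp1:3 pp2:3
Op 5: write(P0, v1, 122). refcount(pp1)=3>1 -> COPY to pp3. 4 ppages; refcounts: pp0:3 pp1:2 pp2:3 pp3:1
Op 6: read(P2, v2) -> 35. No state change.
P0: v1 -> pp3 = 122
P1: v1 -> pp1 = 38
P2: v1 -> pp1 = 38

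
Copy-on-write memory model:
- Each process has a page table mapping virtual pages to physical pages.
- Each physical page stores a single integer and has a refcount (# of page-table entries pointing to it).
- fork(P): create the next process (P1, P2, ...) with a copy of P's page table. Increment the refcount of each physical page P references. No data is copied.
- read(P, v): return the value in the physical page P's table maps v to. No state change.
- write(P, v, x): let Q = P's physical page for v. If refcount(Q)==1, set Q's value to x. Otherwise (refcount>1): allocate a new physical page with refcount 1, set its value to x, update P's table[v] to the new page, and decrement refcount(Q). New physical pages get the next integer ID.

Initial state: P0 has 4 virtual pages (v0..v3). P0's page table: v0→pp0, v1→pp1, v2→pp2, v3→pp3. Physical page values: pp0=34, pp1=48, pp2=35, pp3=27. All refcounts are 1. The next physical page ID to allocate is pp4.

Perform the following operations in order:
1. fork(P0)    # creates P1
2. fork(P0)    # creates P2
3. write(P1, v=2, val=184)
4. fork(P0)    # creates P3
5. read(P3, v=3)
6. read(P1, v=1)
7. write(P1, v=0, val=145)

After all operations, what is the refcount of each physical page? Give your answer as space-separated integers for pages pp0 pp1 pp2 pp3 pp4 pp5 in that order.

Op 1: fork(P0) -> P1. 4 ppages; refcounts: pp0:2 pp1:2 pp2:2 pp3:2
Op 2: fork(P0) -> P2. 4 ppages; refcounts: pp0:3 pp1:3 pp2:3 pp3:3
Op 3: write(P1, v2, 184). refcount(pp2)=3>1 -> COPY to pp4. 5 ppages; refcounts: pp0:3 pp1:3 pp2:2 pp3:3 pp4:1
Op 4: fork(P0) -> P3. 5 ppages; refcounts: pp0:4 pp1:4 pp2:3 pp3:4 pp4:1
Op 5: read(P3, v3) -> 27. No state change.
Op 6: read(P1, v1) -> 48. No state change.
Op 7: write(P1, v0, 145). refcount(pp0)=4>1 -> COPY to pp5. 6 ppages; refcounts: pp0:3 pp1:4 pp2:3 pp3:4 pp4:1 pp5:1

Answer: 3 4 3 4 1 1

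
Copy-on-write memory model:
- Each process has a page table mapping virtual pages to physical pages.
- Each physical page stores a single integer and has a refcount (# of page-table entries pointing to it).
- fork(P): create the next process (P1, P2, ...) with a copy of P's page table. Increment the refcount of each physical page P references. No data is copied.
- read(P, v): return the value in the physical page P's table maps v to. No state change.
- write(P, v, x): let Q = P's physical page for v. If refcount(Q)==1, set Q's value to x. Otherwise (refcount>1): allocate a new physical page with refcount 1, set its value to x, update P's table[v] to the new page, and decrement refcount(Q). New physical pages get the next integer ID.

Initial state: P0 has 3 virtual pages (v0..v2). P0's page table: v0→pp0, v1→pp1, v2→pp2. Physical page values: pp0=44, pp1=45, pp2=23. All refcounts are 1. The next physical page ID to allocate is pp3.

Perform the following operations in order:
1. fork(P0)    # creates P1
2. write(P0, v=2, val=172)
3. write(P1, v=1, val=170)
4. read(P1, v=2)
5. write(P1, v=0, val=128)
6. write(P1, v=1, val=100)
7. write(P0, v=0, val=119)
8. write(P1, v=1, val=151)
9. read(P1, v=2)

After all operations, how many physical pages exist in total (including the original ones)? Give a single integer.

Op 1: fork(P0) -> P1. 3 ppages; refcounts: pp0:2 pp1:2 pp2:2
Op 2: write(P0, v2, 172). refcount(pp2)=2>1 -> COPY to pp3. 4 ppages; refcounts: pp0:2 pp1:2 pp2:1 pp3:1
Op 3: write(P1, v1, 170). refcount(pp1)=2>1 -> COPY to pp4. 5 ppages; refcounts: pp0:2 pp1:1 pp2:1 pp3:1 pp4:1
Op 4: read(P1, v2) -> 23. No state change.
Op 5: write(P1, v0, 128). refcount(pp0)=2>1 -> COPY to pp5. 6 ppages; refcounts: pp0:1 pp1:1 pp2:1 pp3:1 pp4:1 pp5:1
Op 6: write(P1, v1, 100). refcount(pp4)=1 -> write in place. 6 ppages; refcounts: pp0:1 pp1:1 pp2:1 pp3:1 pp4:1 pp5:1
Op 7: write(P0, v0, 119). refcount(pp0)=1 -> write in place. 6 ppages; refcounts: pp0:1 pp1:1 pp2:1 pp3:1 pp4:1 pp5:1
Op 8: write(P1, v1, 151). refcount(pp4)=1 -> write in place. 6 ppages; refcounts: pp0:1 pp1:1 pp2:1 pp3:1 pp4:1 pp5:1
Op 9: read(P1, v2) -> 23. No state change.

Answer: 6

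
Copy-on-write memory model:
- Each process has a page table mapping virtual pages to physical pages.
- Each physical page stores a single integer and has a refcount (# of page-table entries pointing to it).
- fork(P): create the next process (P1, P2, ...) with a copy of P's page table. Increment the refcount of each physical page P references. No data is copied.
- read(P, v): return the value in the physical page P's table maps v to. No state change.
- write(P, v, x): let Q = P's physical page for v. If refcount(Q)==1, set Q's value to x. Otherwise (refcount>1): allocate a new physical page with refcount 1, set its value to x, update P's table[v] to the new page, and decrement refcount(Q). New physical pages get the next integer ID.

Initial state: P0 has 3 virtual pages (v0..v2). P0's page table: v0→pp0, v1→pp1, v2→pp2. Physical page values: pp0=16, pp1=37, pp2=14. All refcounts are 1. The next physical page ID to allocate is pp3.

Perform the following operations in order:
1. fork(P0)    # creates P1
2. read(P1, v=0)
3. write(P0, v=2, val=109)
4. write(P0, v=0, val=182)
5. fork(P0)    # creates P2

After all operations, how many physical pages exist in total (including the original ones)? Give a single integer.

Answer: 5

Derivation:
Op 1: fork(P0) -> P1. 3 ppages; refcounts: pp0:2 pp1:2 pp2:2
Op 2: read(P1, v0) -> 16. No state change.
Op 3: write(P0, v2, 109). refcount(pp2)=2>1 -> COPY to pp3. 4 ppages; refcounts: pp0:2 pp1:2 pp2:1 pp3:1
Op 4: write(P0, v0, 182). refcount(pp0)=2>1 -> COPY to pp4. 5 ppages; refcounts: pp0:1 pp1:2 pp2:1 pp3:1 pp4:1
Op 5: fork(P0) -> P2. 5 ppages; refcounts: pp0:1 pp1:3 pp2:1 pp3:2 pp4:2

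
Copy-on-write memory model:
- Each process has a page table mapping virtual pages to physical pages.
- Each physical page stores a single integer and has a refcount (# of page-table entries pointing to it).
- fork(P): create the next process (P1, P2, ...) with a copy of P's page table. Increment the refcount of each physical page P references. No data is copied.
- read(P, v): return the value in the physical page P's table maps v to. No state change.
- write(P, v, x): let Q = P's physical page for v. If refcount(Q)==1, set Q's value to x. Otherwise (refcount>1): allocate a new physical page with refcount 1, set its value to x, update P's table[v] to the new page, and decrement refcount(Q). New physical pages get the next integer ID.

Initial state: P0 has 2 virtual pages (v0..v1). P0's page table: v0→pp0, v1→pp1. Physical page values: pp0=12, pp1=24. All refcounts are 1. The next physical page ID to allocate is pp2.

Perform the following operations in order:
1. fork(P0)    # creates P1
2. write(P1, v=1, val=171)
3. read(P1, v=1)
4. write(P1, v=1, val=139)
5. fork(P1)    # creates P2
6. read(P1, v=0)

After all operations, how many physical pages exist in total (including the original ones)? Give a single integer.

Answer: 3

Derivation:
Op 1: fork(P0) -> P1. 2 ppages; refcounts: pp0:2 pp1:2
Op 2: write(P1, v1, 171). refcount(pp1)=2>1 -> COPY to pp2. 3 ppages; refcounts: pp0:2 pp1:1 pp2:1
Op 3: read(P1, v1) -> 171. No state change.
Op 4: write(P1, v1, 139). refcount(pp2)=1 -> write in place. 3 ppages; refcounts: pp0:2 pp1:1 pp2:1
Op 5: fork(P1) -> P2. 3 ppages; refcounts: pp0:3 pp1:1 pp2:2
Op 6: read(P1, v0) -> 12. No state change.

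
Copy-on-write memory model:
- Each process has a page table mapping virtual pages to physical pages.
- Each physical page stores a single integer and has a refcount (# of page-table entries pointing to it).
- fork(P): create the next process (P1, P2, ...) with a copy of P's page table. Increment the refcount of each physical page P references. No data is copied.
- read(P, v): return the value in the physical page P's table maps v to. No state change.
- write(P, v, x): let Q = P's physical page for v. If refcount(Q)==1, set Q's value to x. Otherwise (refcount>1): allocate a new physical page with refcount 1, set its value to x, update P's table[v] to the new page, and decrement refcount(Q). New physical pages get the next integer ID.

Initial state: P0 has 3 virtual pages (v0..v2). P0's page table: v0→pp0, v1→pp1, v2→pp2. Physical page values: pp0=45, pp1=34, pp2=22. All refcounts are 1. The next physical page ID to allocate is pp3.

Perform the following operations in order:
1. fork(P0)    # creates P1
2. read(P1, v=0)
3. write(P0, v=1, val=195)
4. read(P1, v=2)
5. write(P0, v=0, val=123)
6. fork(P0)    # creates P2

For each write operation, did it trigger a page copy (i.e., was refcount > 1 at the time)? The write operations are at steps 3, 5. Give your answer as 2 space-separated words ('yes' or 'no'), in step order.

Op 1: fork(P0) -> P1. 3 ppages; refcounts: pp0:2 pp1:2 pp2:2
Op 2: read(P1, v0) -> 45. No state change.
Op 3: write(P0, v1, 195). refcount(pp1)=2>1 -> COPY to pp3. 4 ppages; refcounts: pp0:2 pp1:1 pp2:2 pp3:1
Op 4: read(P1, v2) -> 22. No state change.
Op 5: write(P0, v0, 123). refcount(pp0)=2>1 -> COPY to pp4. 5 ppages; refcounts: pp0:1 pp1:1 pp2:2 pp3:1 pp4:1
Op 6: fork(P0) -> P2. 5 ppages; refcounts: pp0:1 pp1:1 pp2:3 pp3:2 pp4:2

yes yes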